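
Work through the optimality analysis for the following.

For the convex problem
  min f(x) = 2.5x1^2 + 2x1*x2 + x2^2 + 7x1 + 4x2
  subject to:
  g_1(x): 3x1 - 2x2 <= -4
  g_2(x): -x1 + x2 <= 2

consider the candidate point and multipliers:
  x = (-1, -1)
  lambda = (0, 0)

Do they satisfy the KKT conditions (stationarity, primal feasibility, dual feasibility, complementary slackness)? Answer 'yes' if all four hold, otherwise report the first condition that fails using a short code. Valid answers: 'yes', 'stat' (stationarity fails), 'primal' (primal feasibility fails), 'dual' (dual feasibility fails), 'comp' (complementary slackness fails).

Gradient of f: grad f(x) = Q x + c = (0, 0)
Constraint values g_i(x) = a_i^T x - b_i:
  g_1((-1, -1)) = 3
  g_2((-1, -1)) = -2
Stationarity residual: grad f(x) + sum_i lambda_i a_i = (0, 0)
  -> stationarity OK
Primal feasibility (all g_i <= 0): FAILS
Dual feasibility (all lambda_i >= 0): OK
Complementary slackness (lambda_i * g_i(x) = 0 for all i): OK

Verdict: the first failing condition is primal_feasibility -> primal.

primal


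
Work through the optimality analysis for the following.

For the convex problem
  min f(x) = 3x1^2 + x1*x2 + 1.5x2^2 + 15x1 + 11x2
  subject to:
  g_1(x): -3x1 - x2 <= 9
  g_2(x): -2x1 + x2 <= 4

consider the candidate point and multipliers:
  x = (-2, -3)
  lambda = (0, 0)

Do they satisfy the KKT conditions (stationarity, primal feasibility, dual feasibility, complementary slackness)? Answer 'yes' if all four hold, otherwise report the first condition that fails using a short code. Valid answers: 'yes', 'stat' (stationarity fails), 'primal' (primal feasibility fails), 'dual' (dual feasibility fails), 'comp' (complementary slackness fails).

Gradient of f: grad f(x) = Q x + c = (0, 0)
Constraint values g_i(x) = a_i^T x - b_i:
  g_1((-2, -3)) = 0
  g_2((-2, -3)) = -3
Stationarity residual: grad f(x) + sum_i lambda_i a_i = (0, 0)
  -> stationarity OK
Primal feasibility (all g_i <= 0): OK
Dual feasibility (all lambda_i >= 0): OK
Complementary slackness (lambda_i * g_i(x) = 0 for all i): OK

Verdict: yes, KKT holds.

yes


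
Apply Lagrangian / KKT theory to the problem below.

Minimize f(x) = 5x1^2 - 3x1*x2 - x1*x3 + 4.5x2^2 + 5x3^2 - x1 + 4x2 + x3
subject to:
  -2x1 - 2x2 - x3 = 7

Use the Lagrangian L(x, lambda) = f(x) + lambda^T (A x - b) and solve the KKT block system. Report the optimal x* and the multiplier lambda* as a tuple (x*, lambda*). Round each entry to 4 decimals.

Form the Lagrangian:
  L(x, lambda) = (1/2) x^T Q x + c^T x + lambda^T (A x - b)
Stationarity (grad_x L = 0): Q x + c + A^T lambda = 0.
Primal feasibility: A x = b.

This gives the KKT block system:
  [ Q   A^T ] [ x     ]   [-c ]
  [ A    0  ] [ lambda ] = [ b ]

Solving the linear system:
  x*      = (-1.3493, -1.824, -0.6533)
  lambda* = (-4.184)
  f(x*)   = 11.344

x* = (-1.3493, -1.824, -0.6533), lambda* = (-4.184)


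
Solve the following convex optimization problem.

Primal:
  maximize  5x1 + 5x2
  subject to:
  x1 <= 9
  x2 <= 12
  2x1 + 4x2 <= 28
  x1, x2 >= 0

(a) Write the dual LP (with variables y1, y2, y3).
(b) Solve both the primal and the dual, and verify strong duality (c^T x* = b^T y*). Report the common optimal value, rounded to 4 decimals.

The standard primal-dual pair for 'max c^T x s.t. A x <= b, x >= 0' is:
  Dual:  min b^T y  s.t.  A^T y >= c,  y >= 0.

So the dual LP is:
  minimize  9y1 + 12y2 + 28y3
  subject to:
    y1 + 2y3 >= 5
    y2 + 4y3 >= 5
    y1, y2, y3 >= 0

Solving the primal: x* = (9, 2.5).
  primal value c^T x* = 57.5.
Solving the dual: y* = (2.5, 0, 1.25).
  dual value b^T y* = 57.5.
Strong duality: c^T x* = b^T y*. Confirmed.

57.5


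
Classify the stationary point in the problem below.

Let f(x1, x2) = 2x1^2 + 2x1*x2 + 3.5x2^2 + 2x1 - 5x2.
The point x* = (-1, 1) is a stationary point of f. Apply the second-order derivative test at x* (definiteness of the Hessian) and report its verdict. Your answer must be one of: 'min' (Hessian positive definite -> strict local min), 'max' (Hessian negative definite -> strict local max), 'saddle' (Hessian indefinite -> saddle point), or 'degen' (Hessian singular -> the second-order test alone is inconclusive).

Compute the Hessian H = grad^2 f:
  H = [[4, 2], [2, 7]]
Verify stationarity: grad f(x*) = H x* + g = (0, 0).
Eigenvalues of H: 3, 8.
Both eigenvalues > 0, so H is positive definite -> x* is a strict local min.

min


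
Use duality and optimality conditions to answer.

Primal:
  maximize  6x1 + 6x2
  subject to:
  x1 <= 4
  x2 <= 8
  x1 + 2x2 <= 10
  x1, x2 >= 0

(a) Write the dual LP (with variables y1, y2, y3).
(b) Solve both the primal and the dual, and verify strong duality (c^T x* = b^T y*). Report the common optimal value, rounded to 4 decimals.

The standard primal-dual pair for 'max c^T x s.t. A x <= b, x >= 0' is:
  Dual:  min b^T y  s.t.  A^T y >= c,  y >= 0.

So the dual LP is:
  minimize  4y1 + 8y2 + 10y3
  subject to:
    y1 + y3 >= 6
    y2 + 2y3 >= 6
    y1, y2, y3 >= 0

Solving the primal: x* = (4, 3).
  primal value c^T x* = 42.
Solving the dual: y* = (3, 0, 3).
  dual value b^T y* = 42.
Strong duality: c^T x* = b^T y*. Confirmed.

42


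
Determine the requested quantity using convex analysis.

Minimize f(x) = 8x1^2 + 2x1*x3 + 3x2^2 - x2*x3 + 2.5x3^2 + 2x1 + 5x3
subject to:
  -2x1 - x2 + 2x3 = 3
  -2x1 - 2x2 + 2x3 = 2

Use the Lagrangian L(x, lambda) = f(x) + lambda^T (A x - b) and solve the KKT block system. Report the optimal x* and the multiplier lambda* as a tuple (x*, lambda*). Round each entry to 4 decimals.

Form the Lagrangian:
  L(x, lambda) = (1/2) x^T Q x + c^T x + lambda^T (A x - b)
Stationarity (grad_x L = 0): Q x + c + A^T lambda = 0.
Primal feasibility: A x = b.

This gives the KKT block system:
  [ Q   A^T ] [ x     ]   [-c ]
  [ A    0  ] [ lambda ] = [ b ]

Solving the linear system:
  x*      = (-0.8, 1, 1.2)
  lambda* = (-13.2, 9)
  f(x*)   = 13

x* = (-0.8, 1, 1.2), lambda* = (-13.2, 9)


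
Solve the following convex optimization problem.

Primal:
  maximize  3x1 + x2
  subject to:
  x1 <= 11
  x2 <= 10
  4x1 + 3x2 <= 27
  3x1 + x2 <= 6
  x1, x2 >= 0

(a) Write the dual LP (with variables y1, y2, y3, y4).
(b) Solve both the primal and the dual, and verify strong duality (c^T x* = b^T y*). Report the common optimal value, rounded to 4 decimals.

The standard primal-dual pair for 'max c^T x s.t. A x <= b, x >= 0' is:
  Dual:  min b^T y  s.t.  A^T y >= c,  y >= 0.

So the dual LP is:
  minimize  11y1 + 10y2 + 27y3 + 6y4
  subject to:
    y1 + 4y3 + 3y4 >= 3
    y2 + 3y3 + y4 >= 1
    y1, y2, y3, y4 >= 0

Solving the primal: x* = (2, 0).
  primal value c^T x* = 6.
Solving the dual: y* = (0, 0, 0, 1).
  dual value b^T y* = 6.
Strong duality: c^T x* = b^T y*. Confirmed.

6


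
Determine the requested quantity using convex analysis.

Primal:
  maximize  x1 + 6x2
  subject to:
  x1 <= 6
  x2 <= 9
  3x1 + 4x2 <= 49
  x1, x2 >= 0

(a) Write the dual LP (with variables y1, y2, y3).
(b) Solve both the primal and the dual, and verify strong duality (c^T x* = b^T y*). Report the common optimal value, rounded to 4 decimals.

The standard primal-dual pair for 'max c^T x s.t. A x <= b, x >= 0' is:
  Dual:  min b^T y  s.t.  A^T y >= c,  y >= 0.

So the dual LP is:
  minimize  6y1 + 9y2 + 49y3
  subject to:
    y1 + 3y3 >= 1
    y2 + 4y3 >= 6
    y1, y2, y3 >= 0

Solving the primal: x* = (4.3333, 9).
  primal value c^T x* = 58.3333.
Solving the dual: y* = (0, 4.6667, 0.3333).
  dual value b^T y* = 58.3333.
Strong duality: c^T x* = b^T y*. Confirmed.

58.3333


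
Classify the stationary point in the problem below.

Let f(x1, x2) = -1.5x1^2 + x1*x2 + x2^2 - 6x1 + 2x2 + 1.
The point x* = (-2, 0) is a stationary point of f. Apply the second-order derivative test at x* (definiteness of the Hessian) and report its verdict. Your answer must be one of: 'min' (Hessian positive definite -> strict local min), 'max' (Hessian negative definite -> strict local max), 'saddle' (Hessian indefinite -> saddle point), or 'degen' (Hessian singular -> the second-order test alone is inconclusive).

Compute the Hessian H = grad^2 f:
  H = [[-3, 1], [1, 2]]
Verify stationarity: grad f(x*) = H x* + g = (0, 0).
Eigenvalues of H: -3.1926, 2.1926.
Eigenvalues have mixed signs, so H is indefinite -> x* is a saddle point.

saddle


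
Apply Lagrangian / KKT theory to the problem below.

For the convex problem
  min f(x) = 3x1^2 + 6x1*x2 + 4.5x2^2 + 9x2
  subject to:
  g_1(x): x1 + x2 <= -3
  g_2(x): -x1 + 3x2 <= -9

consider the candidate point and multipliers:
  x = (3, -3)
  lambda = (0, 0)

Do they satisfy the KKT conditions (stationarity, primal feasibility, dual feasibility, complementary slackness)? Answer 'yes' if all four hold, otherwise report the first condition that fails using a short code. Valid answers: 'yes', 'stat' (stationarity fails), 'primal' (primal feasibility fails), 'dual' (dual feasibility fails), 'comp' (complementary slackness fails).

Gradient of f: grad f(x) = Q x + c = (0, 0)
Constraint values g_i(x) = a_i^T x - b_i:
  g_1((3, -3)) = 3
  g_2((3, -3)) = -3
Stationarity residual: grad f(x) + sum_i lambda_i a_i = (0, 0)
  -> stationarity OK
Primal feasibility (all g_i <= 0): FAILS
Dual feasibility (all lambda_i >= 0): OK
Complementary slackness (lambda_i * g_i(x) = 0 for all i): OK

Verdict: the first failing condition is primal_feasibility -> primal.

primal


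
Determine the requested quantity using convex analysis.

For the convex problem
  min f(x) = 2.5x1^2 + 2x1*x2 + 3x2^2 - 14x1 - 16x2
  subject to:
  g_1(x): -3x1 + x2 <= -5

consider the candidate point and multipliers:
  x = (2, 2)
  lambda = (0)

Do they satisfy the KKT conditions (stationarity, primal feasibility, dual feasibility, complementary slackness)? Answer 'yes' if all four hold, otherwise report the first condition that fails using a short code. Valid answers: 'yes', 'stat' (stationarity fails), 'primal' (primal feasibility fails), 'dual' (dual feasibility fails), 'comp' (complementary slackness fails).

Gradient of f: grad f(x) = Q x + c = (0, 0)
Constraint values g_i(x) = a_i^T x - b_i:
  g_1((2, 2)) = 1
Stationarity residual: grad f(x) + sum_i lambda_i a_i = (0, 0)
  -> stationarity OK
Primal feasibility (all g_i <= 0): FAILS
Dual feasibility (all lambda_i >= 0): OK
Complementary slackness (lambda_i * g_i(x) = 0 for all i): OK

Verdict: the first failing condition is primal_feasibility -> primal.

primal


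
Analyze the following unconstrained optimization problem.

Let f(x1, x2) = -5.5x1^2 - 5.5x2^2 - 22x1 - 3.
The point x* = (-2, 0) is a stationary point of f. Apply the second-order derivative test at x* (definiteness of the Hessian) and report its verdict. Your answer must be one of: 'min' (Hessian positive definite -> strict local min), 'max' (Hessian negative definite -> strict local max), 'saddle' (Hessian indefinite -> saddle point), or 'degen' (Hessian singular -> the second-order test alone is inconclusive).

Compute the Hessian H = grad^2 f:
  H = [[-11, 0], [0, -11]]
Verify stationarity: grad f(x*) = H x* + g = (0, 0).
Eigenvalues of H: -11, -11.
Both eigenvalues < 0, so H is negative definite -> x* is a strict local max.

max


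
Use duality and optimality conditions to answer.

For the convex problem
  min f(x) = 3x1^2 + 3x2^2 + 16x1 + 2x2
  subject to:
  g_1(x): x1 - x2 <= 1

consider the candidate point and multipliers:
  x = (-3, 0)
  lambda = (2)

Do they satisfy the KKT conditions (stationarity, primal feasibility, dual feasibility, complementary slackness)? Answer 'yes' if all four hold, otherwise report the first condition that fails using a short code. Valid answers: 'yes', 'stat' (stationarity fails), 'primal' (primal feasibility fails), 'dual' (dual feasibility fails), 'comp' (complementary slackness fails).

Gradient of f: grad f(x) = Q x + c = (-2, 2)
Constraint values g_i(x) = a_i^T x - b_i:
  g_1((-3, 0)) = -4
Stationarity residual: grad f(x) + sum_i lambda_i a_i = (0, 0)
  -> stationarity OK
Primal feasibility (all g_i <= 0): OK
Dual feasibility (all lambda_i >= 0): OK
Complementary slackness (lambda_i * g_i(x) = 0 for all i): FAILS

Verdict: the first failing condition is complementary_slackness -> comp.

comp


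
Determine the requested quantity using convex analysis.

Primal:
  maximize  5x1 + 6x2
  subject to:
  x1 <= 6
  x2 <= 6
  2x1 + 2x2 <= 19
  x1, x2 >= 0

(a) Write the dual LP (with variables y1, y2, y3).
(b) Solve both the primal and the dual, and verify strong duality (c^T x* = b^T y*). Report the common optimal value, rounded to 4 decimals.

The standard primal-dual pair for 'max c^T x s.t. A x <= b, x >= 0' is:
  Dual:  min b^T y  s.t.  A^T y >= c,  y >= 0.

So the dual LP is:
  minimize  6y1 + 6y2 + 19y3
  subject to:
    y1 + 2y3 >= 5
    y2 + 2y3 >= 6
    y1, y2, y3 >= 0

Solving the primal: x* = (3.5, 6).
  primal value c^T x* = 53.5.
Solving the dual: y* = (0, 1, 2.5).
  dual value b^T y* = 53.5.
Strong duality: c^T x* = b^T y*. Confirmed.

53.5


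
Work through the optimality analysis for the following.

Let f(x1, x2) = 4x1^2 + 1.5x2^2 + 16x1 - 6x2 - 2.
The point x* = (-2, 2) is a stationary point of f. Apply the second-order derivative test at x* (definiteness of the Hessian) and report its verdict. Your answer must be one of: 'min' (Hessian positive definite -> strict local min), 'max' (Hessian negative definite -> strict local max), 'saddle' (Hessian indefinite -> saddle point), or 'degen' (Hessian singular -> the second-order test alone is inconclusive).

Compute the Hessian H = grad^2 f:
  H = [[8, 0], [0, 3]]
Verify stationarity: grad f(x*) = H x* + g = (0, 0).
Eigenvalues of H: 3, 8.
Both eigenvalues > 0, so H is positive definite -> x* is a strict local min.

min


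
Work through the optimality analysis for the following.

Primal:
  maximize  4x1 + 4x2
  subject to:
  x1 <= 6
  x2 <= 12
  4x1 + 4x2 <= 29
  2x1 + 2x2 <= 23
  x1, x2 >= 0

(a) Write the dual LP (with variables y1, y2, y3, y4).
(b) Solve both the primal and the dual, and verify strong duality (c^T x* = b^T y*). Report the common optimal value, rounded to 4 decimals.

The standard primal-dual pair for 'max c^T x s.t. A x <= b, x >= 0' is:
  Dual:  min b^T y  s.t.  A^T y >= c,  y >= 0.

So the dual LP is:
  minimize  6y1 + 12y2 + 29y3 + 23y4
  subject to:
    y1 + 4y3 + 2y4 >= 4
    y2 + 4y3 + 2y4 >= 4
    y1, y2, y3, y4 >= 0

Solving the primal: x* = (0, 7.25).
  primal value c^T x* = 29.
Solving the dual: y* = (0, 0, 1, 0).
  dual value b^T y* = 29.
Strong duality: c^T x* = b^T y*. Confirmed.

29


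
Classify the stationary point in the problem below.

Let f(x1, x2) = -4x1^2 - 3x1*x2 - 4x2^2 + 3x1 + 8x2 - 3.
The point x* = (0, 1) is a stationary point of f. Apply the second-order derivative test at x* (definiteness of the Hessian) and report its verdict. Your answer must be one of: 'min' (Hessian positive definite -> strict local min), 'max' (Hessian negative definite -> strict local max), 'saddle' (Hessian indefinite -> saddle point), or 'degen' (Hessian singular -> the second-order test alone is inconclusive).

Compute the Hessian H = grad^2 f:
  H = [[-8, -3], [-3, -8]]
Verify stationarity: grad f(x*) = H x* + g = (0, 0).
Eigenvalues of H: -11, -5.
Both eigenvalues < 0, so H is negative definite -> x* is a strict local max.

max


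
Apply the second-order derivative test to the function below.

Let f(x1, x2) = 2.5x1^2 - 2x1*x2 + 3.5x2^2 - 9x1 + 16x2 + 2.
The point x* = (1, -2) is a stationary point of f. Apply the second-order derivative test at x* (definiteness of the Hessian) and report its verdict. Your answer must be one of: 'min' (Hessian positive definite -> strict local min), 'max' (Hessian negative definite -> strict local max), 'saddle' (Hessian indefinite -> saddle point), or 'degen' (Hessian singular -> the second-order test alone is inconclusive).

Compute the Hessian H = grad^2 f:
  H = [[5, -2], [-2, 7]]
Verify stationarity: grad f(x*) = H x* + g = (0, 0).
Eigenvalues of H: 3.7639, 8.2361.
Both eigenvalues > 0, so H is positive definite -> x* is a strict local min.

min


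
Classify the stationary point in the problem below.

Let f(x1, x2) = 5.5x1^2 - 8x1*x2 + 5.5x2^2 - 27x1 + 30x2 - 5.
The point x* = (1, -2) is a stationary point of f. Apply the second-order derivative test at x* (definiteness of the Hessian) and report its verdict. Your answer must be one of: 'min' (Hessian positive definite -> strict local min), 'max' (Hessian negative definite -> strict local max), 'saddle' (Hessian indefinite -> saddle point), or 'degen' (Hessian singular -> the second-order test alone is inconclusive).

Compute the Hessian H = grad^2 f:
  H = [[11, -8], [-8, 11]]
Verify stationarity: grad f(x*) = H x* + g = (0, 0).
Eigenvalues of H: 3, 19.
Both eigenvalues > 0, so H is positive definite -> x* is a strict local min.

min


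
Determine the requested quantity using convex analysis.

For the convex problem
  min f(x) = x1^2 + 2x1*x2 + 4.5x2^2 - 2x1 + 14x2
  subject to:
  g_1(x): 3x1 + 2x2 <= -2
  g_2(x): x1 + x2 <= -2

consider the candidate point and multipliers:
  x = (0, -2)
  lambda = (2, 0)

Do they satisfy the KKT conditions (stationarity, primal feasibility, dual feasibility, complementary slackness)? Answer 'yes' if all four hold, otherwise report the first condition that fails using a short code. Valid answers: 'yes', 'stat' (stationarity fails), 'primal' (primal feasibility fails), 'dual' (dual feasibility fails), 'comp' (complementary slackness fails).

Gradient of f: grad f(x) = Q x + c = (-6, -4)
Constraint values g_i(x) = a_i^T x - b_i:
  g_1((0, -2)) = -2
  g_2((0, -2)) = 0
Stationarity residual: grad f(x) + sum_i lambda_i a_i = (0, 0)
  -> stationarity OK
Primal feasibility (all g_i <= 0): OK
Dual feasibility (all lambda_i >= 0): OK
Complementary slackness (lambda_i * g_i(x) = 0 for all i): FAILS

Verdict: the first failing condition is complementary_slackness -> comp.

comp


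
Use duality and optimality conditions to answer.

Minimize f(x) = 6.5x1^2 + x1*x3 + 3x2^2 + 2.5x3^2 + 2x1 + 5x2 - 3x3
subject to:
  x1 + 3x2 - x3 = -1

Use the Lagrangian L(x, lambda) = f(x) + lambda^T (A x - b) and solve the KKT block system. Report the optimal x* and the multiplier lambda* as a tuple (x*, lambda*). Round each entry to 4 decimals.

Form the Lagrangian:
  L(x, lambda) = (1/2) x^T Q x + c^T x + lambda^T (A x - b)
Stationarity (grad_x L = 0): Q x + c + A^T lambda = 0.
Primal feasibility: A x = b.

This gives the KKT block system:
  [ Q   A^T ] [ x     ]   [-c ]
  [ A    0  ] [ lambda ] = [ b ]

Solving the linear system:
  x*      = (-0.0819, -0.1868, 0.3578)
  lambda* = (-1.2931)
  f(x*)   = -1.732

x* = (-0.0819, -0.1868, 0.3578), lambda* = (-1.2931)


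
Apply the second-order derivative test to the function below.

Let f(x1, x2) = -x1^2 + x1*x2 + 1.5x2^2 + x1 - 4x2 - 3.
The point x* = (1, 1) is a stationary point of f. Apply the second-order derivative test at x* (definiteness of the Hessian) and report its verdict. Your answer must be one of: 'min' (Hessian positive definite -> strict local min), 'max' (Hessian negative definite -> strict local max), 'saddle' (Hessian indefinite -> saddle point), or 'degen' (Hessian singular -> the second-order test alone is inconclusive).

Compute the Hessian H = grad^2 f:
  H = [[-2, 1], [1, 3]]
Verify stationarity: grad f(x*) = H x* + g = (0, 0).
Eigenvalues of H: -2.1926, 3.1926.
Eigenvalues have mixed signs, so H is indefinite -> x* is a saddle point.

saddle


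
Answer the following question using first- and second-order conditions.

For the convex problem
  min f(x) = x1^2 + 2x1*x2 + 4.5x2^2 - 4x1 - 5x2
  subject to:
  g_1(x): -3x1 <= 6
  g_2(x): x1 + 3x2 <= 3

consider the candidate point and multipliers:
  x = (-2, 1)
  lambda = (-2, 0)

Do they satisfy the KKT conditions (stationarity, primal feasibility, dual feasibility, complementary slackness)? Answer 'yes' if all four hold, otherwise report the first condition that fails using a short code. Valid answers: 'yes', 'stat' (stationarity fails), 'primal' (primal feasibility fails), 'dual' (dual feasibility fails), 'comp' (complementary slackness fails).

Gradient of f: grad f(x) = Q x + c = (-6, 0)
Constraint values g_i(x) = a_i^T x - b_i:
  g_1((-2, 1)) = 0
  g_2((-2, 1)) = -2
Stationarity residual: grad f(x) + sum_i lambda_i a_i = (0, 0)
  -> stationarity OK
Primal feasibility (all g_i <= 0): OK
Dual feasibility (all lambda_i >= 0): FAILS
Complementary slackness (lambda_i * g_i(x) = 0 for all i): OK

Verdict: the first failing condition is dual_feasibility -> dual.

dual


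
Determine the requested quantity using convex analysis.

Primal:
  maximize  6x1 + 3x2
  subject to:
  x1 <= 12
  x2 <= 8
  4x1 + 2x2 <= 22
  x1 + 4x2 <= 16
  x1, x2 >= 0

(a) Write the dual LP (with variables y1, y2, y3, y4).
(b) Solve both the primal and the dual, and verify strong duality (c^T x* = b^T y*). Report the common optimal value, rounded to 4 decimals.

The standard primal-dual pair for 'max c^T x s.t. A x <= b, x >= 0' is:
  Dual:  min b^T y  s.t.  A^T y >= c,  y >= 0.

So the dual LP is:
  minimize  12y1 + 8y2 + 22y3 + 16y4
  subject to:
    y1 + 4y3 + y4 >= 6
    y2 + 2y3 + 4y4 >= 3
    y1, y2, y3, y4 >= 0

Solving the primal: x* = (5.5, 0).
  primal value c^T x* = 33.
Solving the dual: y* = (0, 0, 1.5, 0).
  dual value b^T y* = 33.
Strong duality: c^T x* = b^T y*. Confirmed.

33


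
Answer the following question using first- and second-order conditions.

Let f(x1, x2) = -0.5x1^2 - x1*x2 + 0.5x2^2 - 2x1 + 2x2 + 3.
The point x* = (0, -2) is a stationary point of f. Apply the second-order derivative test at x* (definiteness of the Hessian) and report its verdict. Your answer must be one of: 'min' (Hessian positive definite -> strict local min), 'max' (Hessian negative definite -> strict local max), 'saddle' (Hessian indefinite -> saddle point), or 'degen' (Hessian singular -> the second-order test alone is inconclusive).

Compute the Hessian H = grad^2 f:
  H = [[-1, -1], [-1, 1]]
Verify stationarity: grad f(x*) = H x* + g = (0, 0).
Eigenvalues of H: -1.4142, 1.4142.
Eigenvalues have mixed signs, so H is indefinite -> x* is a saddle point.

saddle


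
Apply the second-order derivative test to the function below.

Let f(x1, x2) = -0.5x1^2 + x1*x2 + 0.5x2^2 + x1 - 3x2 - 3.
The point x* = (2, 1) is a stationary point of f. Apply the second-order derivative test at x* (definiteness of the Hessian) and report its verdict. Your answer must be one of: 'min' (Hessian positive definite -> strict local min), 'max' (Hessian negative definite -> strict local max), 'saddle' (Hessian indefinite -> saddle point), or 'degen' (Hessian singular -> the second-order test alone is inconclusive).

Compute the Hessian H = grad^2 f:
  H = [[-1, 1], [1, 1]]
Verify stationarity: grad f(x*) = H x* + g = (0, 0).
Eigenvalues of H: -1.4142, 1.4142.
Eigenvalues have mixed signs, so H is indefinite -> x* is a saddle point.

saddle


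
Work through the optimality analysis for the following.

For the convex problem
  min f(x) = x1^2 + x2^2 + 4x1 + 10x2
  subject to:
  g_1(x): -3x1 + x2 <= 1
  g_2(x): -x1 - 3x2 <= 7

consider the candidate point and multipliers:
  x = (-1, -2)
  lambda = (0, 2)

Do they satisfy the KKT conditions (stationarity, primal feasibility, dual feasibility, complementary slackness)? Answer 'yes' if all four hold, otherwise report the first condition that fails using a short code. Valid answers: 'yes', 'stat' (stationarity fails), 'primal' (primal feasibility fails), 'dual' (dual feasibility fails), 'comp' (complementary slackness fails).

Gradient of f: grad f(x) = Q x + c = (2, 6)
Constraint values g_i(x) = a_i^T x - b_i:
  g_1((-1, -2)) = 0
  g_2((-1, -2)) = 0
Stationarity residual: grad f(x) + sum_i lambda_i a_i = (0, 0)
  -> stationarity OK
Primal feasibility (all g_i <= 0): OK
Dual feasibility (all lambda_i >= 0): OK
Complementary slackness (lambda_i * g_i(x) = 0 for all i): OK

Verdict: yes, KKT holds.

yes


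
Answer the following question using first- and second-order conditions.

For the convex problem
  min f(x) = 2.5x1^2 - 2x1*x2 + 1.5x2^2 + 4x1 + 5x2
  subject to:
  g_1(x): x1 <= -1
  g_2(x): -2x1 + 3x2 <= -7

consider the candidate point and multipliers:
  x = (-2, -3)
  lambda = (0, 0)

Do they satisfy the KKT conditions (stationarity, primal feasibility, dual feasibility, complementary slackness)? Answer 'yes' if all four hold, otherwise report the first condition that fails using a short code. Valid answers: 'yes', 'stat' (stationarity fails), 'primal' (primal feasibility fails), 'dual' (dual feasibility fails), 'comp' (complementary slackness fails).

Gradient of f: grad f(x) = Q x + c = (0, 0)
Constraint values g_i(x) = a_i^T x - b_i:
  g_1((-2, -3)) = -1
  g_2((-2, -3)) = 2
Stationarity residual: grad f(x) + sum_i lambda_i a_i = (0, 0)
  -> stationarity OK
Primal feasibility (all g_i <= 0): FAILS
Dual feasibility (all lambda_i >= 0): OK
Complementary slackness (lambda_i * g_i(x) = 0 for all i): OK

Verdict: the first failing condition is primal_feasibility -> primal.

primal


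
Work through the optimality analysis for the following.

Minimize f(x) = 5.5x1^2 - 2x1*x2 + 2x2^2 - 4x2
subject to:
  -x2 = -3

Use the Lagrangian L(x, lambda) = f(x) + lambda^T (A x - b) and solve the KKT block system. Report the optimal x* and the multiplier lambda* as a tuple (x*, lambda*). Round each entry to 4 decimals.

Form the Lagrangian:
  L(x, lambda) = (1/2) x^T Q x + c^T x + lambda^T (A x - b)
Stationarity (grad_x L = 0): Q x + c + A^T lambda = 0.
Primal feasibility: A x = b.

This gives the KKT block system:
  [ Q   A^T ] [ x     ]   [-c ]
  [ A    0  ] [ lambda ] = [ b ]

Solving the linear system:
  x*      = (0.5455, 3)
  lambda* = (6.9091)
  f(x*)   = 4.3636

x* = (0.5455, 3), lambda* = (6.9091)


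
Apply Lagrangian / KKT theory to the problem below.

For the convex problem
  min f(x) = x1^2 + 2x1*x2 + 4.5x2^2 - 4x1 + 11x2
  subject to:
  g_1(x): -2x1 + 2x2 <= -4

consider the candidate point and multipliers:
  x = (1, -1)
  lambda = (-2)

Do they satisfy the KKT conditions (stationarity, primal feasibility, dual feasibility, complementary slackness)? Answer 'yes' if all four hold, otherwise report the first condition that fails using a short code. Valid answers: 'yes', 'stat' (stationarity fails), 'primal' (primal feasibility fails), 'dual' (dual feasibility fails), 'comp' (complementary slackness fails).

Gradient of f: grad f(x) = Q x + c = (-4, 4)
Constraint values g_i(x) = a_i^T x - b_i:
  g_1((1, -1)) = 0
Stationarity residual: grad f(x) + sum_i lambda_i a_i = (0, 0)
  -> stationarity OK
Primal feasibility (all g_i <= 0): OK
Dual feasibility (all lambda_i >= 0): FAILS
Complementary slackness (lambda_i * g_i(x) = 0 for all i): OK

Verdict: the first failing condition is dual_feasibility -> dual.

dual


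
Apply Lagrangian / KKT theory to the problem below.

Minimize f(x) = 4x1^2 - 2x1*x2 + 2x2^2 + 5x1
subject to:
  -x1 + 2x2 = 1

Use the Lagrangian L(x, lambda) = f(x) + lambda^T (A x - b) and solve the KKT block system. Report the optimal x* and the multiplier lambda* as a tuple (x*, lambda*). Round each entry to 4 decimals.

Form the Lagrangian:
  L(x, lambda) = (1/2) x^T Q x + c^T x + lambda^T (A x - b)
Stationarity (grad_x L = 0): Q x + c + A^T lambda = 0.
Primal feasibility: A x = b.

This gives the KKT block system:
  [ Q   A^T ] [ x     ]   [-c ]
  [ A    0  ] [ lambda ] = [ b ]

Solving the linear system:
  x*      = (-0.7143, 0.1429)
  lambda* = (-1)
  f(x*)   = -1.2857

x* = (-0.7143, 0.1429), lambda* = (-1)


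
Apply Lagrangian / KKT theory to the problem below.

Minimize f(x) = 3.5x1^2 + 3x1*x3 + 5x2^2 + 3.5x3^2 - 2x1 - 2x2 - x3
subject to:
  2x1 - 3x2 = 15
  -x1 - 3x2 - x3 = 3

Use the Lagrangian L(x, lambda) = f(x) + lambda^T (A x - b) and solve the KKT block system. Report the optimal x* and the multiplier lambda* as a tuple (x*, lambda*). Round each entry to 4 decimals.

Form the Lagrangian:
  L(x, lambda) = (1/2) x^T Q x + c^T x + lambda^T (A x - b)
Stationarity (grad_x L = 0): Q x + c + A^T lambda = 0.
Primal feasibility: A x = b.

This gives the KKT block system:
  [ Q   A^T ] [ x     ]   [-c ]
  [ A    0  ] [ lambda ] = [ b ]

Solving the linear system:
  x*      = (4.4232, -2.0512, -1.2697)
  lambda* = (-10.8858, 3.3819)
  f(x*)   = 74.8337

x* = (4.4232, -2.0512, -1.2697), lambda* = (-10.8858, 3.3819)


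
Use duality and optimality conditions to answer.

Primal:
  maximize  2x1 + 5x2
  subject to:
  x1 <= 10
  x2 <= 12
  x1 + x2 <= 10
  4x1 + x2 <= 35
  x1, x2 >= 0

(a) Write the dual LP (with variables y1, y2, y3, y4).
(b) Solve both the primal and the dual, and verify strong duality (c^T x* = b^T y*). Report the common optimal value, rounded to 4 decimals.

The standard primal-dual pair for 'max c^T x s.t. A x <= b, x >= 0' is:
  Dual:  min b^T y  s.t.  A^T y >= c,  y >= 0.

So the dual LP is:
  minimize  10y1 + 12y2 + 10y3 + 35y4
  subject to:
    y1 + y3 + 4y4 >= 2
    y2 + y3 + y4 >= 5
    y1, y2, y3, y4 >= 0

Solving the primal: x* = (0, 10).
  primal value c^T x* = 50.
Solving the dual: y* = (0, 0, 5, 0).
  dual value b^T y* = 50.
Strong duality: c^T x* = b^T y*. Confirmed.

50


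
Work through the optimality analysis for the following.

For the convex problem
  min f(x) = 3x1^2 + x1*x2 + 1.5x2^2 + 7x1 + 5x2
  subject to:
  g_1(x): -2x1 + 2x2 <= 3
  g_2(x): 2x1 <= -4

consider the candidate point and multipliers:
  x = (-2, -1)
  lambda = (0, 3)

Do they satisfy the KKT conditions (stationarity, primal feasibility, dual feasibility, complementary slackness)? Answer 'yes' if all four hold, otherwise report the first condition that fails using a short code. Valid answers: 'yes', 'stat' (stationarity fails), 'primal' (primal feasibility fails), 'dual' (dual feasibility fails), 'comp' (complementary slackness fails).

Gradient of f: grad f(x) = Q x + c = (-6, 0)
Constraint values g_i(x) = a_i^T x - b_i:
  g_1((-2, -1)) = -1
  g_2((-2, -1)) = 0
Stationarity residual: grad f(x) + sum_i lambda_i a_i = (0, 0)
  -> stationarity OK
Primal feasibility (all g_i <= 0): OK
Dual feasibility (all lambda_i >= 0): OK
Complementary slackness (lambda_i * g_i(x) = 0 for all i): OK

Verdict: yes, KKT holds.

yes


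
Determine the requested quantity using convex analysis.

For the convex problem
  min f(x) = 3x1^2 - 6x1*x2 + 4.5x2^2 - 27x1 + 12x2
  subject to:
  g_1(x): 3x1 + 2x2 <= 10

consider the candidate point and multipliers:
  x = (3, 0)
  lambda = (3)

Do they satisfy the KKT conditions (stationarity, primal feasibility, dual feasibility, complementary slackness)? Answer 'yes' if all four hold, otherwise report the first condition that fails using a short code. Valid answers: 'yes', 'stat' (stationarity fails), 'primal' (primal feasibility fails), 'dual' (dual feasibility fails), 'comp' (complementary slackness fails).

Gradient of f: grad f(x) = Q x + c = (-9, -6)
Constraint values g_i(x) = a_i^T x - b_i:
  g_1((3, 0)) = -1
Stationarity residual: grad f(x) + sum_i lambda_i a_i = (0, 0)
  -> stationarity OK
Primal feasibility (all g_i <= 0): OK
Dual feasibility (all lambda_i >= 0): OK
Complementary slackness (lambda_i * g_i(x) = 0 for all i): FAILS

Verdict: the first failing condition is complementary_slackness -> comp.

comp


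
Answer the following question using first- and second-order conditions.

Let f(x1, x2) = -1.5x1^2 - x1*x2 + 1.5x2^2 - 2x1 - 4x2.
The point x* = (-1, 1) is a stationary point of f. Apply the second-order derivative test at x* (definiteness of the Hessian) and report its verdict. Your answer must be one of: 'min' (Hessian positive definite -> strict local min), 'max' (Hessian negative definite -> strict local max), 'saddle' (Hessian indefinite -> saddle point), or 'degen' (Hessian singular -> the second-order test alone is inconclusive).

Compute the Hessian H = grad^2 f:
  H = [[-3, -1], [-1, 3]]
Verify stationarity: grad f(x*) = H x* + g = (0, 0).
Eigenvalues of H: -3.1623, 3.1623.
Eigenvalues have mixed signs, so H is indefinite -> x* is a saddle point.

saddle


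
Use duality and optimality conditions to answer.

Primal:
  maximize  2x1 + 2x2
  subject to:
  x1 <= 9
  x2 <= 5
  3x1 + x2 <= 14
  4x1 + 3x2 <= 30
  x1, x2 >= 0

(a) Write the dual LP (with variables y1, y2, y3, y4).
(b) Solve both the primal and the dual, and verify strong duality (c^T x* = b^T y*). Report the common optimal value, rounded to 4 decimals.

The standard primal-dual pair for 'max c^T x s.t. A x <= b, x >= 0' is:
  Dual:  min b^T y  s.t.  A^T y >= c,  y >= 0.

So the dual LP is:
  minimize  9y1 + 5y2 + 14y3 + 30y4
  subject to:
    y1 + 3y3 + 4y4 >= 2
    y2 + y3 + 3y4 >= 2
    y1, y2, y3, y4 >= 0

Solving the primal: x* = (3, 5).
  primal value c^T x* = 16.
Solving the dual: y* = (0, 1.3333, 0.6667, 0).
  dual value b^T y* = 16.
Strong duality: c^T x* = b^T y*. Confirmed.

16


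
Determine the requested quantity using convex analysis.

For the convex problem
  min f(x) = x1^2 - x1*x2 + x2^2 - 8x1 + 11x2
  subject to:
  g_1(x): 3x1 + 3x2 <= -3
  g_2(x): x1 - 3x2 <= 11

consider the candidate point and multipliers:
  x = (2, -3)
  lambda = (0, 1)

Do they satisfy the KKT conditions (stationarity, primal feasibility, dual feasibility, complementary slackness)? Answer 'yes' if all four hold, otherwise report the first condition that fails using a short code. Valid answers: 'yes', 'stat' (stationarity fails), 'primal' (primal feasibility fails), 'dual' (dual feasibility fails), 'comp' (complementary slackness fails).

Gradient of f: grad f(x) = Q x + c = (-1, 3)
Constraint values g_i(x) = a_i^T x - b_i:
  g_1((2, -3)) = 0
  g_2((2, -3)) = 0
Stationarity residual: grad f(x) + sum_i lambda_i a_i = (0, 0)
  -> stationarity OK
Primal feasibility (all g_i <= 0): OK
Dual feasibility (all lambda_i >= 0): OK
Complementary slackness (lambda_i * g_i(x) = 0 for all i): OK

Verdict: yes, KKT holds.

yes


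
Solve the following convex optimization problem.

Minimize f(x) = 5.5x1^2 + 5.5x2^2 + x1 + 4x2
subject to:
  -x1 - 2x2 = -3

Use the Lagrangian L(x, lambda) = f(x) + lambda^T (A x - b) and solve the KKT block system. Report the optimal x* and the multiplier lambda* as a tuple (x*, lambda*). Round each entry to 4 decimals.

Form the Lagrangian:
  L(x, lambda) = (1/2) x^T Q x + c^T x + lambda^T (A x - b)
Stationarity (grad_x L = 0): Q x + c + A^T lambda = 0.
Primal feasibility: A x = b.

This gives the KKT block system:
  [ Q   A^T ] [ x     ]   [-c ]
  [ A    0  ] [ lambda ] = [ b ]

Solving the linear system:
  x*      = (0.6727, 1.1636)
  lambda* = (8.4)
  f(x*)   = 15.2636

x* = (0.6727, 1.1636), lambda* = (8.4)


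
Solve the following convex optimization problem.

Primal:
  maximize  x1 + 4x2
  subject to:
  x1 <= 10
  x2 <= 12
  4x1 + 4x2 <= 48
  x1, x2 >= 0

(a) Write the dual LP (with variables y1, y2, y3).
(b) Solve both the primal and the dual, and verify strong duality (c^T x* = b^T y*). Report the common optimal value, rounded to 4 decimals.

The standard primal-dual pair for 'max c^T x s.t. A x <= b, x >= 0' is:
  Dual:  min b^T y  s.t.  A^T y >= c,  y >= 0.

So the dual LP is:
  minimize  10y1 + 12y2 + 48y3
  subject to:
    y1 + 4y3 >= 1
    y2 + 4y3 >= 4
    y1, y2, y3 >= 0

Solving the primal: x* = (0, 12).
  primal value c^T x* = 48.
Solving the dual: y* = (0, 0, 1).
  dual value b^T y* = 48.
Strong duality: c^T x* = b^T y*. Confirmed.

48


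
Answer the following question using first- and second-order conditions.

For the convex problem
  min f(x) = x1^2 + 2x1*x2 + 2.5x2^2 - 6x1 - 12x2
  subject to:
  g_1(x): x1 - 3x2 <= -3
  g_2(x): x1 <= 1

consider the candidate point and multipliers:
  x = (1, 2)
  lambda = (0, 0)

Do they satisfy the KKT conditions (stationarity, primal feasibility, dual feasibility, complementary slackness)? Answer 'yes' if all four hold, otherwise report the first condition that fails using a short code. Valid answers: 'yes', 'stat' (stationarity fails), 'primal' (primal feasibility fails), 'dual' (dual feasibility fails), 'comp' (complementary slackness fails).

Gradient of f: grad f(x) = Q x + c = (0, 0)
Constraint values g_i(x) = a_i^T x - b_i:
  g_1((1, 2)) = -2
  g_2((1, 2)) = 0
Stationarity residual: grad f(x) + sum_i lambda_i a_i = (0, 0)
  -> stationarity OK
Primal feasibility (all g_i <= 0): OK
Dual feasibility (all lambda_i >= 0): OK
Complementary slackness (lambda_i * g_i(x) = 0 for all i): OK

Verdict: yes, KKT holds.

yes


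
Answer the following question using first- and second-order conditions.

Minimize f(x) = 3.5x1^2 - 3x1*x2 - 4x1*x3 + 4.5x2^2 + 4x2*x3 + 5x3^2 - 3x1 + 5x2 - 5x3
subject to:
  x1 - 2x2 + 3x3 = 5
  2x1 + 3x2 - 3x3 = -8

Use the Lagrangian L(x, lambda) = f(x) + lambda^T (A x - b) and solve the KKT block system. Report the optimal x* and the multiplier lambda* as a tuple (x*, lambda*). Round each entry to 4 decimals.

Form the Lagrangian:
  L(x, lambda) = (1/2) x^T Q x + c^T x + lambda^T (A x - b)
Stationarity (grad_x L = 0): Q x + c + A^T lambda = 0.
Primal feasibility: A x = b.

This gives the KKT block system:
  [ Q   A^T ] [ x     ]   [-c ]
  [ A    0  ] [ lambda ] = [ b ]

Solving the linear system:
  x*      = (-0.5307, -1.4078, 0.905)
  lambda* = (1.9168, 2.0974)
  f(x*)   = -1.3887

x* = (-0.5307, -1.4078, 0.905), lambda* = (1.9168, 2.0974)


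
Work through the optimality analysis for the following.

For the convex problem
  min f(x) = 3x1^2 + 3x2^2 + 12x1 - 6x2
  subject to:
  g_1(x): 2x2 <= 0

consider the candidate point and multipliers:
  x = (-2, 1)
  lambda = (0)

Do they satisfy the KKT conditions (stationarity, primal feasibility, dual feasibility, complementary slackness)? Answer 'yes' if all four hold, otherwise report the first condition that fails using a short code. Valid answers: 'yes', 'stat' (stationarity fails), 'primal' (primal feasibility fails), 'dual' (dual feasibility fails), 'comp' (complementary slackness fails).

Gradient of f: grad f(x) = Q x + c = (0, 0)
Constraint values g_i(x) = a_i^T x - b_i:
  g_1((-2, 1)) = 2
Stationarity residual: grad f(x) + sum_i lambda_i a_i = (0, 0)
  -> stationarity OK
Primal feasibility (all g_i <= 0): FAILS
Dual feasibility (all lambda_i >= 0): OK
Complementary slackness (lambda_i * g_i(x) = 0 for all i): OK

Verdict: the first failing condition is primal_feasibility -> primal.

primal


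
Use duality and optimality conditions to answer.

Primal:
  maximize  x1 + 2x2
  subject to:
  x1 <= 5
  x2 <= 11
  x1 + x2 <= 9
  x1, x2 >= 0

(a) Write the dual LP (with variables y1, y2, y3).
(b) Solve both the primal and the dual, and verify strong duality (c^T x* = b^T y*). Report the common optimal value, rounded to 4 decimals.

The standard primal-dual pair for 'max c^T x s.t. A x <= b, x >= 0' is:
  Dual:  min b^T y  s.t.  A^T y >= c,  y >= 0.

So the dual LP is:
  minimize  5y1 + 11y2 + 9y3
  subject to:
    y1 + y3 >= 1
    y2 + y3 >= 2
    y1, y2, y3 >= 0

Solving the primal: x* = (0, 9).
  primal value c^T x* = 18.
Solving the dual: y* = (0, 0, 2).
  dual value b^T y* = 18.
Strong duality: c^T x* = b^T y*. Confirmed.

18


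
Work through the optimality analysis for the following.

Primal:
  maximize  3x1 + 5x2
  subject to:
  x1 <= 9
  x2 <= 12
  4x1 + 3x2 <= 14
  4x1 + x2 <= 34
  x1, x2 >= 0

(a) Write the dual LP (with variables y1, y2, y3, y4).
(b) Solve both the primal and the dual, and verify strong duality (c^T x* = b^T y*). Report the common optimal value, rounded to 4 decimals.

The standard primal-dual pair for 'max c^T x s.t. A x <= b, x >= 0' is:
  Dual:  min b^T y  s.t.  A^T y >= c,  y >= 0.

So the dual LP is:
  minimize  9y1 + 12y2 + 14y3 + 34y4
  subject to:
    y1 + 4y3 + 4y4 >= 3
    y2 + 3y3 + y4 >= 5
    y1, y2, y3, y4 >= 0

Solving the primal: x* = (0, 4.6667).
  primal value c^T x* = 23.3333.
Solving the dual: y* = (0, 0, 1.6667, 0).
  dual value b^T y* = 23.3333.
Strong duality: c^T x* = b^T y*. Confirmed.

23.3333


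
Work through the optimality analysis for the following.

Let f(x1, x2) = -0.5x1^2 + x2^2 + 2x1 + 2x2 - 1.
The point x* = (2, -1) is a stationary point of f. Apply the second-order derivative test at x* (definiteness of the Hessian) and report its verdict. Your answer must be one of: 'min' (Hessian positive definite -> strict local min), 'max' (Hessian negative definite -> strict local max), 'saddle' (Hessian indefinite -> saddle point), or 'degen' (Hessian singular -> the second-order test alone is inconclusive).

Compute the Hessian H = grad^2 f:
  H = [[-1, 0], [0, 2]]
Verify stationarity: grad f(x*) = H x* + g = (0, 0).
Eigenvalues of H: -1, 2.
Eigenvalues have mixed signs, so H is indefinite -> x* is a saddle point.

saddle
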